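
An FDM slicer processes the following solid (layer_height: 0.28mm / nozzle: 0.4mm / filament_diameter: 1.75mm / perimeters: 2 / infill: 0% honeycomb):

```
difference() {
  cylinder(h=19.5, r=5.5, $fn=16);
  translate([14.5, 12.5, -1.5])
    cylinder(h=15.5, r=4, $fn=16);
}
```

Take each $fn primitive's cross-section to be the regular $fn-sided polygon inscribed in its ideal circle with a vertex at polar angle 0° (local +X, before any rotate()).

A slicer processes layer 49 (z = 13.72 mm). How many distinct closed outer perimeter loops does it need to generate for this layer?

1

At z = 13.72 mm: the r=5.5 cylinder gives a regular 16-gon of circumradius 5.5 (constant along its height); the r=4 cylinder at (14.5, 12.5) contributes a regular 16-gon of circumradius 4; After the difference (first − rest): starting from the r=5.5 cylinder, the r=4 cylinder at (14.5, 12.5) misses the remaining region (no effect) — 1 connected region. The result has 1 disconnected region.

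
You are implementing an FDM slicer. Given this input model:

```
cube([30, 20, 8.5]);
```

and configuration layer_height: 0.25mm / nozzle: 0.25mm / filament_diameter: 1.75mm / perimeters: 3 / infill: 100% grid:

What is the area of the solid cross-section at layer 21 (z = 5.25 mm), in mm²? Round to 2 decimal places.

600.00 mm²

At z = 5.25 mm: the 30×20 cube contributes its full rectangle (area 600.00 mm²). Overall, the cross-section is a single solid region. Net area = 600.00 mm².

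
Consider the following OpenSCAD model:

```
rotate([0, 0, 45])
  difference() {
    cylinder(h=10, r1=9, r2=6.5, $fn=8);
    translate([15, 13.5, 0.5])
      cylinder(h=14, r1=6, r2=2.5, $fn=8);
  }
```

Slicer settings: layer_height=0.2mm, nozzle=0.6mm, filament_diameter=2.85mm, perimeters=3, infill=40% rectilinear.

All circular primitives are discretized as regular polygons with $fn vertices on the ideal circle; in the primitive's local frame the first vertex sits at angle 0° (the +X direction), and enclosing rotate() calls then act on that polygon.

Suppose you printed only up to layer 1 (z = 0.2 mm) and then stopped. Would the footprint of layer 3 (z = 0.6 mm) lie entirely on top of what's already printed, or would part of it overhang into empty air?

Compare the two slices. At z = 0.2: the cone contributes a regular 8-gon of circumradius 8.950 (interpolated between r1=9 and r2=6.5 at t=0.020) (area = (8/2)·8.950²·sin(360°/8) = 226.56 mm²); the cone at (15, 13.5) does not reach this height (z outside [0.5, 14.5]); Taking the first minus the rest: none of the subtracted shapes is present at this height, so the cone is unchanged — area = 226.56 mm²; (rotated 45° about Z; rotation is an isometry so areas/perimeters/island counts are preserved). At z = 0.6: the cone contributes a regular 8-gon of circumradius 8.850 (interpolated between r1=9 and r2=6.5 at t=0.060) (area = (8/2)·8.850²·sin(360°/8) = 221.53 mm²); the cone at (15, 13.5): at t=0.007 of its height the radius interpolates to r₁+(r₂−r₁)t = 5.975, giving a regular 8-gon of that circumradius (area = (8/2)·5.975²·sin(360°/8) = 100.98 mm²); After the difference (first − rest): starting from the cone (221.53 mm²), the cone at (15, 13.5) misses the remaining region (no effect) — area = 221.53 mm²; (rotated 45° about Z; rotation is an isometry so areas/perimeters/island counts are preserved). Checking containment: the cross-section at z = 0.6 is a subset of the cross-section at z = 0.2.

entirely on top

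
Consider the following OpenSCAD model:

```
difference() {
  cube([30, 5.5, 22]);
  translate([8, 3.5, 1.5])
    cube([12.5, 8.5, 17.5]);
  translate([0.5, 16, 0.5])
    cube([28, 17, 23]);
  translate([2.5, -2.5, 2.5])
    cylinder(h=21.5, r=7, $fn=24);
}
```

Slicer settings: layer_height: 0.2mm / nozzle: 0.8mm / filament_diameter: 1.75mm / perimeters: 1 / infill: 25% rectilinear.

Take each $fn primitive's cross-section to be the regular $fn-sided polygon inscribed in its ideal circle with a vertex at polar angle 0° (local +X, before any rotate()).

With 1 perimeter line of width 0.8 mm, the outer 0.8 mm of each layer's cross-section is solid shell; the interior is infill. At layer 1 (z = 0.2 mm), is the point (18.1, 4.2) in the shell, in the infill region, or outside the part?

At z = 0.2 mm: the cube (footprint 30×5.5) is included at this height; the cube at (8, 3.5) is not intersected at this z (z outside [1.5, 19]); the cube at (0.5, 16) does not reach this height (z outside [0.5, 23.5]); the cylinder at (2.5, -2.5) does not reach this height (z outside [2.5, 24]); Taking the first minus the rest: none of the subtracted shapes is present at this height, so the 30×5.5 cube is unchanged — 1 connected region. Overall, the cross-section is a single solid region. The nearest boundary edge runs (30.00, 5.50)→(0.00, 5.50); distance from the point to it = 1.30 mm. The point is inside the cross-section and 1.30 mm from the nearest boundary — more than the 0.8 mm shell width (1 × 0.8), so it's in the infill interior.

infill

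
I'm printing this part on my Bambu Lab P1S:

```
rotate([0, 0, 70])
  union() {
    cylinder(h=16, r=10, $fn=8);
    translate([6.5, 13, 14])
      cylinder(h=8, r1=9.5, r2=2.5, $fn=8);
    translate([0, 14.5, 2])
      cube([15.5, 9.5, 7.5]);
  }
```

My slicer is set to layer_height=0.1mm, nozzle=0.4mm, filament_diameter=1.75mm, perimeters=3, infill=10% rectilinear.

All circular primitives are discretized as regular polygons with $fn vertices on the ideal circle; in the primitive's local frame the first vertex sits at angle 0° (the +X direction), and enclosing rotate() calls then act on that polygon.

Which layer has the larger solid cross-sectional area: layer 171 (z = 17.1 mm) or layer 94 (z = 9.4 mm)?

Layer 171 (z = 17.1): the cylinder is not intersected at this z (z outside [0, 16]); the cone at (6.5, 13) contributes a regular 8-gon of circumradius 6.787 (interpolated between r1=9.5 and r2=2.5 at t=0.388) (area = (8/2)·6.787²·sin(360°/8) = 130.31 mm²); the cube at (0, 14.5) is not intersected at this z (z outside [2, 9.5]); Merging all regions: only the cone at (6.5, 13) is present, so the union is just that shape — area = 130.31 mm²; (whole slice rotated 70° about Z — lengths, areas and connectivity unchanged). So its area = 130.31 mm². Layer 94 (z = 9.4): the cylinder: section is a regular 8-gon, circumradius r=10 (area = (8/2)·10.000²·sin(360°/8) = 282.84 mm²); the cone at (6.5, 13) is not intersected at this z (z outside [14, 22]); the cube at (0, 14.5) (footprint 15.5×9.5) is included at this height (area 147.25 mm²); Taking the union: the 2 present regions are separate (no shared area or edge), so areas and boundary lengths simply add and each stays a separate island — area = 430.09 mm²; (rotated 70° about Z; rotation is an isometry so areas/perimeters/island counts are preserved). So its area = 430.09 mm². Layer 94 is larger (430.09 vs 130.31 mm²).

layer 94 (z = 9.4 mm)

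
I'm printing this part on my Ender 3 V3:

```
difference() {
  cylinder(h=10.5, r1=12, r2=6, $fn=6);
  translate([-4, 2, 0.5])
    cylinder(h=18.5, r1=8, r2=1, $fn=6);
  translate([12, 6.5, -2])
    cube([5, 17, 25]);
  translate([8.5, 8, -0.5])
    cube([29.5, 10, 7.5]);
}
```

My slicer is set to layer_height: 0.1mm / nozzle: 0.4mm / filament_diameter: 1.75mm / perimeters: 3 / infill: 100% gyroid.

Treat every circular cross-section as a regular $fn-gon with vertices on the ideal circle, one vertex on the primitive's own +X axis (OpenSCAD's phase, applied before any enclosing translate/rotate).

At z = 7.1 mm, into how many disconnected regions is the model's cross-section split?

At z = 7.1 mm: the cone contributes a regular 6-gon of circumradius 7.943 (interpolated between r1=12 and r2=6 at t=0.676); the cone at (-4, 2) (r1=8→r2=1) has section circumradius 5.503 here — a regular 6-gon; the 5×17 cube at (12, 6.5) contributes its full rectangle; the cube at (8.5, 8) is not intersected at this z (z outside [-0.5, 7]); Taking the first minus the rest: starting from the cone, the cone at (-4, 2) partially overlaps it — only the 61.49 mm² overlap (of its 78.67 mm²) is removed, clipping the outline; the 5×17 cube at (12, 6.5) misses the remaining region (no effect) — 1 connected region. The result has 1 disconnected region.

1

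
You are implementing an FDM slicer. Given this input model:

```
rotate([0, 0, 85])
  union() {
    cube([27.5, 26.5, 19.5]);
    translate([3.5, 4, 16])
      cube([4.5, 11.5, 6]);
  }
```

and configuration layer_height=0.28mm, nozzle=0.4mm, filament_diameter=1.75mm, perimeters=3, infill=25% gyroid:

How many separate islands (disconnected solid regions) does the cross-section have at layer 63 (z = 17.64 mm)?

At z = 17.64 mm: the cube is present — its section is the full 27.5×26.5 rectangle; the cube at (3.5, 4) is present — its section is the full 4.5×11.5 rectangle; Merging all regions: the 4.5×11.5 cube at (3.5, 4) lies entirely inside the 27.5×26.5 cube, so the union is just the 27.5×26.5 cube — 1 connected region; (whole slice rotated 85° about Z — lengths, areas and connectivity unchanged). Overall, the cross-section is a single solid region. Island count = 1.

1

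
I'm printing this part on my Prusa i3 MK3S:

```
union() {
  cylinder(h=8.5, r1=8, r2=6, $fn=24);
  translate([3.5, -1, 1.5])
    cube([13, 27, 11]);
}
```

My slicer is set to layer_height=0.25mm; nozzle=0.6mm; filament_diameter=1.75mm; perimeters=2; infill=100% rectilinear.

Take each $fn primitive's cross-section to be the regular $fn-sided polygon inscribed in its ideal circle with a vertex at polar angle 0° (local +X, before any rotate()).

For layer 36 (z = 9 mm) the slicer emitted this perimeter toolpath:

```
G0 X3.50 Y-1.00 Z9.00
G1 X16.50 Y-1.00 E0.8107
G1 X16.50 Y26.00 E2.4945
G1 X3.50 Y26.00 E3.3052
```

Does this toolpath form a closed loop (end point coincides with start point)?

no

Start point (G0): (3.50, -1.00). End point (last G1): the path does not return to the start — open.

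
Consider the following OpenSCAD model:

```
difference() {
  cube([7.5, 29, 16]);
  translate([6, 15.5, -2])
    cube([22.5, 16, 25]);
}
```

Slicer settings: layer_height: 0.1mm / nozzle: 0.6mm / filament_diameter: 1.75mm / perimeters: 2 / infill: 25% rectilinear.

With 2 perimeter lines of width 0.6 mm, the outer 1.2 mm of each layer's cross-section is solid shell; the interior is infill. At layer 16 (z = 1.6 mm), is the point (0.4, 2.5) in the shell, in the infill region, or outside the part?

shell

At z = 1.6 mm: the cube is present — its section is the full 7.5×29 rectangle; the 22.5×16 cube at (6, 15.5) contributes its full rectangle; Subtracting the remaining from the first: starting from the 7.5×29 cube, the 22.5×16 cube at (6, 15.5) partially overlaps it — only the 20.25 mm² overlap (of its 360.00 mm²) is removed, clipping the outline — 1 connected region. Overall, the cross-section is a single solid region. The nearest boundary edge runs (0.00, 0.00)→(0.00, 29.00); distance from the point to it = 0.40 mm. The point is inside the cross-section, 0.40 mm from the nearest boundary — within the 1.2 mm shell band (2 × 0.6).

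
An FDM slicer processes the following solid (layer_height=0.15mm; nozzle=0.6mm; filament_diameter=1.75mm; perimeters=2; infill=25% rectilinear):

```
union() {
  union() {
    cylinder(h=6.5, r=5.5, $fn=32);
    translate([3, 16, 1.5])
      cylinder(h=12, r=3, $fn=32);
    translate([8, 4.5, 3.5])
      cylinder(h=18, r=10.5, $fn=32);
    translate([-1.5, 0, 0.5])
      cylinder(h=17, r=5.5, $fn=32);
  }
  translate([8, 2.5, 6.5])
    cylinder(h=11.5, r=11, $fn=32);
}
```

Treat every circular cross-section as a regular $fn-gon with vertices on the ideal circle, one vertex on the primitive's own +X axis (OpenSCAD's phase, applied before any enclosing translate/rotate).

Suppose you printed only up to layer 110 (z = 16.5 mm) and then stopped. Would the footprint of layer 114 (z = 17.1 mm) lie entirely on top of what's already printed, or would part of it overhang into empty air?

entirely on top

Compare the two slices. At z = 16.5: the cylinder does not reach this height (z outside [0, 6.5]); the cylinder at (3, 16) is absent (z outside [1.5, 13.5]); the cylinder at (8, 4.5): section is a regular 32-gon, circumradius r=10.5 (area = (32/2)·10.500²·sin(360°/32) = 344.14 mm²); the cylinder at (-1.5, 0): section is a regular 32-gon, circumradius r=5.5 (area = (32/2)·5.500²·sin(360°/32) = 94.42 mm²); Merging all regions: the regions partially overlap — summed areas 438.56 mm² minus the doubly-counted overlap 41.44 mm² gives 397.12 mm² — area = 397.12 mm²; the cylinder at (8, 2.5): section is a regular 32-gon, circumradius r=11 (area = (32/2)·11.000²·sin(360°/32) = 377.69 mm²); Merging all regions: the regions partially overlap — summed areas 774.81 mm² minus the doubly-counted overlap 329.85 mm² gives 444.97 mm² — area = 444.97 mm². At z = 17.1: the cylinder is absent (z outside [0, 6.5]); the cylinder at (3, 16) is absent (z outside [1.5, 13.5]); the cylinder at (8, 4.5): section is a regular 32-gon, circumradius r=10.5 (area = (32/2)·10.500²·sin(360°/32) = 344.14 mm²); the r=5.5 cylinder at (-1.5, 0) gives a regular 32-gon of circumradius 5.5 (constant along its height) (area = (32/2)·5.500²·sin(360°/32) = 94.42 mm²); Taking the union: the regions partially overlap — summed areas 438.56 mm² minus the doubly-counted overlap 41.44 mm² gives 397.12 mm² — area = 397.12 mm²; the r=11 cylinder at (8, 2.5) gives a regular 32-gon of circumradius 11 (constant along its height) (area = (32/2)·11.000²·sin(360°/32) = 377.69 mm²); Taking the union: the regions partially overlap — summed areas 774.81 mm² minus the doubly-counted overlap 329.85 mm² gives 444.97 mm² — area = 444.97 mm². Checking containment: the cross-section at z = 17.1 is a subset of the cross-section at z = 16.5.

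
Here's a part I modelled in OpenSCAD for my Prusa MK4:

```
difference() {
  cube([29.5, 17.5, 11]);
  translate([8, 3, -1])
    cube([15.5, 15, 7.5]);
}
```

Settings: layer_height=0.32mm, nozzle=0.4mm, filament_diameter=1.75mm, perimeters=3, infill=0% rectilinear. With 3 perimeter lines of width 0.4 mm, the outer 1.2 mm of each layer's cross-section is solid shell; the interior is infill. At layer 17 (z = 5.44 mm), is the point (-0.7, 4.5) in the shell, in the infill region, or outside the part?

At z = 5.44 mm: the 29.5×17.5 cube contributes its full rectangle; the 15.5×15 cube at (8, 3) contributes its full rectangle; After the difference (first − rest): starting from the 29.5×17.5 cube, the 15.5×15 cube at (8, 3) partially overlaps it — only the 224.75 mm² overlap (of its 232.50 mm²) is removed, clipping the outline — 1 connected region. Overall, the cross-section is a single solid region. The nearest boundary edge runs (0.00, 0.00)→(0.00, 17.50); distance from the point to it = 0.70 mm. The point is not inside any of the regions above, so it lies outside the cross-section (0.70 mm from the nearest boundary).

outside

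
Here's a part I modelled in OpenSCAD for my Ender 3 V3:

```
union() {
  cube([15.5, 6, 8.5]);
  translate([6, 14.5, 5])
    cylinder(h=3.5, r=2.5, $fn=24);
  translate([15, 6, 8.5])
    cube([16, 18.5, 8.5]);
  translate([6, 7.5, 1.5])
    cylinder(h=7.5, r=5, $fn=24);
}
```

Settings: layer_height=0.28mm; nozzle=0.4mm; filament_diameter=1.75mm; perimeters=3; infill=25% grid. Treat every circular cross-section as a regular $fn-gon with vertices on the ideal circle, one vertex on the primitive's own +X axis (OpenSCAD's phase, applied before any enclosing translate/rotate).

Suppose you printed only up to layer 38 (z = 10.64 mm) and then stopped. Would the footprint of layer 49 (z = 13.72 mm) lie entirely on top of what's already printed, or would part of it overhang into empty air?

Compare the two slices. At z = 10.64: the cube is absent (z outside [0, 8.5]); the cylinder at (6, 14.5) is absent (z outside [5, 8.5]); the 16×18.5 cube at (15, 6) contributes its full rectangle (area 296.00 mm²); the cylinder at (6, 7.5) is absent (z outside [1.5, 9]); Taking the union: only the 16×18.5 cube at (15, 6) is present, so the union is just that shape — area = 296.00 mm². At z = 13.72: the cube does not reach this height (z outside [0, 8.5]); the cylinder at (6, 14.5) is not intersected at this z (z outside [5, 8.5]); the cube at (15, 6) (footprint 16×18.5) is included at this height (area 296.00 mm²); the cylinder at (6, 7.5) does not reach this height (z outside [1.5, 9]); Combining (union): only the 16×18.5 cube at (15, 6) is present, so the union is just that shape — area = 296.00 mm². Checking containment: the cross-section at z = 13.72 is a subset of the cross-section at z = 10.64.

entirely on top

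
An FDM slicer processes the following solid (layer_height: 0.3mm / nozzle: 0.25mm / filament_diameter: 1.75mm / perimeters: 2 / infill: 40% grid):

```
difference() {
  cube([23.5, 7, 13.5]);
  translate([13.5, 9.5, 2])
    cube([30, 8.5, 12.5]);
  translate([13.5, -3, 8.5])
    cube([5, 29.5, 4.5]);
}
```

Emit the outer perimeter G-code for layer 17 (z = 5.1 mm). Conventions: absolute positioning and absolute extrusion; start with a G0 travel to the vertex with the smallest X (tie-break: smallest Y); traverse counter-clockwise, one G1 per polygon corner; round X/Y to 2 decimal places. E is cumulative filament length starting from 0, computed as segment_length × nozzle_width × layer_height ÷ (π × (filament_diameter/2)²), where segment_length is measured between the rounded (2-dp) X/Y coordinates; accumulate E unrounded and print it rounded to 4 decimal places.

At z = 5.1 mm: the 23.5×7 cube contributes its full rectangle; the 30×8.5 cube at (13.5, 9.5) contributes its full rectangle; the cube at (13.5, -3) does not reach this height (z outside [8.5, 13]); After the difference (first − rest): starting from the 23.5×7 cube, the 30×8.5 cube at (13.5, 9.5) misses the remaining region (no effect) — 1 connected region. The outline is a single polygon with 4 vertices. Extrusion per mm of travel: 0.25 × 0.3 / (π × 0.875²) = 0.031181. Accumulating E over each segment gives final E = 1.9021.

G0 X0.00 Y0.00 Z5.10
G1 X23.50 Y0.00 E0.7328
G1 X23.50 Y7.00 E0.9510
G1 X0.00 Y7.00 E1.6838
G1 X0.00 Y0.00 E1.9021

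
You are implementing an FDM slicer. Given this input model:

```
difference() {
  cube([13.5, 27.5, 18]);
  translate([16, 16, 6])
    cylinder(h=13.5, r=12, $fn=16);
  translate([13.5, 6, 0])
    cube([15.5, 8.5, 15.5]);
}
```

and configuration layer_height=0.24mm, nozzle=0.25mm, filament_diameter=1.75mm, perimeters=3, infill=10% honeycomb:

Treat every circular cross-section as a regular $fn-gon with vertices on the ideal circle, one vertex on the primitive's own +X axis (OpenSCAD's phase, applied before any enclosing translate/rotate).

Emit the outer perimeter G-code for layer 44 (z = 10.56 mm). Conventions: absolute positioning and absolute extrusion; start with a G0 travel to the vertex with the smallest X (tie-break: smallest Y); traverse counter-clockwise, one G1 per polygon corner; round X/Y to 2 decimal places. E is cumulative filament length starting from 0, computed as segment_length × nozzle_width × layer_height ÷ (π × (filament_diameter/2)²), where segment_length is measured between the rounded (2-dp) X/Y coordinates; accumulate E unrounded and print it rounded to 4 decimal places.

G0 X0.00 Y0.00 Z10.56
G1 X13.50 Y0.00 E0.3368
G1 X13.50 Y4.50 E0.4490
G1 X11.41 Y4.91 E0.5021
G1 X7.51 Y7.51 E0.6191
G1 X4.91 Y11.41 E0.7360
G1 X4.00 Y16.00 E0.8527
G1 X4.91 Y20.59 E0.9694
G1 X7.51 Y24.49 E1.0864
G1 X11.41 Y27.09 E1.2033
G1 X13.49 Y27.50 E1.2562
G1 X0.00 Y27.50 E1.5927
G1 X0.00 Y0.00 E2.2787

At z = 10.56 mm: the cube (footprint 13.5×27.5) is included at this height; the r=12 cylinder at (16, 16) contributes a regular 16-gon of circumradius 12; the 15.5×8.5 cube at (13.5, 6) contributes its full rectangle; After the difference (first − rest): starting from the 13.5×27.5 cube, the r=12 cylinder at (16, 16) partially overlaps it — only the 161.67 mm² overlap (of its 440.85 mm²) is removed, clipping the outline; the 15.5×8.5 cube at (13.5, 6) misses the remaining region (no effect) — 1 connected region. The outline is a single polygon with 12 vertices. Extrusion per mm of travel: 0.25 × 0.24 / (π × 0.875²) = 0.024945. Accumulating E over each segment gives final E = 2.2787.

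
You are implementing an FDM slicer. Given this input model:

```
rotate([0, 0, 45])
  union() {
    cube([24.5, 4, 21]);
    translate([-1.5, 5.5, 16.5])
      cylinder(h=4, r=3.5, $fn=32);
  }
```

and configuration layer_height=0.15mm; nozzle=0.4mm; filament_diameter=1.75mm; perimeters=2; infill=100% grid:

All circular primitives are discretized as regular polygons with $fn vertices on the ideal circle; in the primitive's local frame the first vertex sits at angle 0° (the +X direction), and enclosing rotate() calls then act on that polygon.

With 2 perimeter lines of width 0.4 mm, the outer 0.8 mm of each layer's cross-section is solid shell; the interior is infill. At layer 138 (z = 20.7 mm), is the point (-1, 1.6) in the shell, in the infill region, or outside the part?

At z = 20.7 mm: the cube is present — its section is the full 24.5×4 rectangle; the cylinder at (-1.5, 5.5) is absent (z outside [16.5, 20.5]); Merging all regions: only the 24.5×4 cube is present, so the union is just that shape — 1 connected region; (rotated 45° about Z; rotation is an isometry so areas/perimeters/island counts are preserved). Overall, the cross-section is a single solid region. Undo the 45° rotation: the query point maps to (0.424, 1.838) in the un-rotated model frame. The nearest boundary edge runs (0.00, 4.00)→(0.00, 0.00); distance from the point to it = 0.42 mm. The point is inside the cross-section, 0.42 mm from the nearest boundary — within the 0.8 mm shell band (2 × 0.4).

shell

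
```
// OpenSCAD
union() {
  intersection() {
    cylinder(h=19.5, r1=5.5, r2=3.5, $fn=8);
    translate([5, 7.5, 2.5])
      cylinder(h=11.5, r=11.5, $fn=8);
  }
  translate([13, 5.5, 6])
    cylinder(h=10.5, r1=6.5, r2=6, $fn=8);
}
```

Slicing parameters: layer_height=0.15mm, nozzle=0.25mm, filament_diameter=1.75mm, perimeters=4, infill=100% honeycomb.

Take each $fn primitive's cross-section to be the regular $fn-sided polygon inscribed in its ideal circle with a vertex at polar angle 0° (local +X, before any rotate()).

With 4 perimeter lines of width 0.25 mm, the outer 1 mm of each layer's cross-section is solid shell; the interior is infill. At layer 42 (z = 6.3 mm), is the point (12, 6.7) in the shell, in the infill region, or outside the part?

infill

At z = 6.3 mm: the cone (r1=5.5→r2=3.5) has section circumradius 4.854 here — a regular 8-gon; the r=11.5 cylinder at (5, 7.5) contributes a regular 8-gon of circumradius 11.5; Taking the intersection: the r=11.5 cylinder at (5, 7.5) partially overlaps the cone; clipping to the common part keeps 47.62 mm² — 1 connected region; the cone at (13, 5.5) (r1=6.5→r2=6) has section circumradius 6.486 here — a regular 8-gon; Merging all regions: the 2 present regions are separate (no shared area or edge), so areas and boundary lengths simply add and each stays a separate island — 2 connected regions. Overall, the cross-section has 2 separate islands. The nearest boundary edge runs (8.41, 10.09)→(13.00, 11.99); distance from the point to it = 4.50 mm. (Shell/infill is judged within the island containing the point — the largest one.) The point is inside the cross-section and 4.50 mm from the nearest boundary — more than the 1 mm shell width (4 × 0.25), so it's in the infill interior.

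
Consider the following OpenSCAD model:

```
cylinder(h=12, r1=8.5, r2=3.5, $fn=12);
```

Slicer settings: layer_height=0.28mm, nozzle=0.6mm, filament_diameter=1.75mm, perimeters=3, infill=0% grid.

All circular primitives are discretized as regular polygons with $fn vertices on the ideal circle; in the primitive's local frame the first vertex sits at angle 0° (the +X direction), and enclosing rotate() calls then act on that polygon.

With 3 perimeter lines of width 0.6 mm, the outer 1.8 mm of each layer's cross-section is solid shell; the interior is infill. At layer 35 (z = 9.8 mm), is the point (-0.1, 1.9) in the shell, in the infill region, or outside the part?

infill

At z = 9.8 mm: the cone: at t=0.817 of its height the radius interpolates to r₁+(r₂−r₁)t = 4.417, giving a regular 12-gon of that circumradius. Overall, the cross-section is a single solid region. The nearest boundary edge runs (0.00, 4.42)→(-2.21, 3.82); distance from the point to it = 2.41 mm. The point is inside the cross-section and 2.41 mm from the nearest boundary — more than the 1.8 mm shell width (3 × 0.6), so it's in the infill interior.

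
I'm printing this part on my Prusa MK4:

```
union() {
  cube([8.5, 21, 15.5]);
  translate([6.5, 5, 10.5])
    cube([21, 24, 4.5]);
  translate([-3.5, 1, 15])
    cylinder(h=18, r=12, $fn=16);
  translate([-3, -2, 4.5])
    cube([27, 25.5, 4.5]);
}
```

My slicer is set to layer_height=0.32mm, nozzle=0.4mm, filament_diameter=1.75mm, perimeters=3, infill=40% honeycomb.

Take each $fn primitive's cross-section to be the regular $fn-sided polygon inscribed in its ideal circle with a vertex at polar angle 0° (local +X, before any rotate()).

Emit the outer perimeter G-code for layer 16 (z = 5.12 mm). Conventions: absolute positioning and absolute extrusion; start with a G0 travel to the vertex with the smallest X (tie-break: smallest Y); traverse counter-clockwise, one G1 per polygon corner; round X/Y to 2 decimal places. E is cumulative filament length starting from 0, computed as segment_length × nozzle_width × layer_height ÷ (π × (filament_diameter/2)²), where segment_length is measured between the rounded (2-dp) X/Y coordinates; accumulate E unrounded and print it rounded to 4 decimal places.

At z = 5.12 mm: the 8.5×21 cube contributes its full rectangle; the cube at (6.5, 5) does not reach this height (z outside [10.5, 15]); the cylinder at (-3.5, 1) is not intersected at this z (z outside [15, 33]); the 27×25.5 cube at (-3, -2) contributes its full rectangle; Taking the union: the 8.5×21 cube lies entirely inside the 27×25.5 cube at (-3, -2), so the union is just the 27×25.5 cube at (-3, -2) — 1 connected region. The outline is a single polygon with 4 vertices. Extrusion per mm of travel: 0.4 × 0.32 / (π × 0.875²) = 0.053216. Accumulating E over each segment gives final E = 5.5877.

G0 X-3.00 Y-2.00 Z5.12
G1 X24.00 Y-2.00 E1.4368
G1 X24.00 Y23.50 E2.7939
G1 X-3.00 Y23.50 E4.2307
G1 X-3.00 Y-2.00 E5.5877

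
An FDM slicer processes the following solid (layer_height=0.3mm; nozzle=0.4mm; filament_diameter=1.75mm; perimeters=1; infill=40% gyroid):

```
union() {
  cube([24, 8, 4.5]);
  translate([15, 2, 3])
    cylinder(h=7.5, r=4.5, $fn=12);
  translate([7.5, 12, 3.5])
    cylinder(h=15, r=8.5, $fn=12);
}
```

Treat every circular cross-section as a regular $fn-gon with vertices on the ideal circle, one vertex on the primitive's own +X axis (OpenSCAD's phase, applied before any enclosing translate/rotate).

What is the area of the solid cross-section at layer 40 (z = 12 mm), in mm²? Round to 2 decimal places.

At z = 12 mm: the cube is not intersected at this z (z outside [0, 4.5]); the cylinder at (15, 2) is not intersected at this z (z outside [3, 10.5]); the r=8.5 cylinder at (7.5, 12) gives a regular 12-gon of circumradius 8.5 (constant along its height) (area = (12/2)·8.500²·sin(360°/12) = 216.75 mm²); Combining (union): only the r=8.5 cylinder at (7.5, 12) is present, so the union is just that shape — area = 216.75 mm². Overall, the cross-section is a single solid region. Net area = 216.75 mm².

216.75 mm²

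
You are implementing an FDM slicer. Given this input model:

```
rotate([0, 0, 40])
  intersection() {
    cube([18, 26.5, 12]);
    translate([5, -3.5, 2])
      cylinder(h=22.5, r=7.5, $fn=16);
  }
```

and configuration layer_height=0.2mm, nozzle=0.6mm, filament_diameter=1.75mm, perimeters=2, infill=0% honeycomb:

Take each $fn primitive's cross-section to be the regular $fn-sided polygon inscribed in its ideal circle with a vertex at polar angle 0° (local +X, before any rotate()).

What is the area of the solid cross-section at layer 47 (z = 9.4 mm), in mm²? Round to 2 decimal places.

At z = 9.4 mm: the 18×26.5 cube contributes its full rectangle (area 477.00 mm²); the r=7.5 cylinder at (5, -3.5) gives a regular 16-gon of circumradius 7.5 (constant along its height) (area = (16/2)·7.500²·sin(360°/16) = 172.21 mm²); After intersecting: the r=7.5 cylinder at (5, -3.5) partially overlaps the 18×26.5 cube; clipping to the common part keeps 34.56 mm² — area = 34.56 mm²; (rotated 40° about Z; rotation is an isometry so areas/perimeters/island counts are preserved). Overall, the cross-section is a single solid region. Net area = 34.56 mm².

34.56 mm²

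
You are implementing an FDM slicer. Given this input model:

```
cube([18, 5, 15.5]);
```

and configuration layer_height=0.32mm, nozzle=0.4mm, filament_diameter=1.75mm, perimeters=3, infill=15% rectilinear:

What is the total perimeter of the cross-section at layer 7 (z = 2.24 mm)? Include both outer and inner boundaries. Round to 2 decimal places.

46.00 mm

At z = 2.24 mm: the cube (footprint 18×5) is included at this height (perimeter 46.00 mm). Overall, the cross-section is a single solid region. Total boundary length (outer) = 46.00 mm.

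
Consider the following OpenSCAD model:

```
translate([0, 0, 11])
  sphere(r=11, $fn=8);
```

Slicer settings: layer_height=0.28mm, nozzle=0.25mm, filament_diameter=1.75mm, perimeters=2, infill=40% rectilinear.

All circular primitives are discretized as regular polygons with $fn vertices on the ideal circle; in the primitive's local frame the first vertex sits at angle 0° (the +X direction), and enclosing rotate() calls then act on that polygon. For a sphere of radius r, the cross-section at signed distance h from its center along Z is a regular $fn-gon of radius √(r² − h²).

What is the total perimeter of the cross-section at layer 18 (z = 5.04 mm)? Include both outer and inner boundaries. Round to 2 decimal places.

At z = 5.04 mm: the r=11 sphere slices to a regular 8-gon of circumradius 9.245 (√(r²−h²) with h=5.96 from center) (perimeter = 2·8·9.245·sin(180°/8) = 56.61 mm). Overall, the cross-section is a single solid region. Total boundary length (outer) = 56.61 mm.

56.61 mm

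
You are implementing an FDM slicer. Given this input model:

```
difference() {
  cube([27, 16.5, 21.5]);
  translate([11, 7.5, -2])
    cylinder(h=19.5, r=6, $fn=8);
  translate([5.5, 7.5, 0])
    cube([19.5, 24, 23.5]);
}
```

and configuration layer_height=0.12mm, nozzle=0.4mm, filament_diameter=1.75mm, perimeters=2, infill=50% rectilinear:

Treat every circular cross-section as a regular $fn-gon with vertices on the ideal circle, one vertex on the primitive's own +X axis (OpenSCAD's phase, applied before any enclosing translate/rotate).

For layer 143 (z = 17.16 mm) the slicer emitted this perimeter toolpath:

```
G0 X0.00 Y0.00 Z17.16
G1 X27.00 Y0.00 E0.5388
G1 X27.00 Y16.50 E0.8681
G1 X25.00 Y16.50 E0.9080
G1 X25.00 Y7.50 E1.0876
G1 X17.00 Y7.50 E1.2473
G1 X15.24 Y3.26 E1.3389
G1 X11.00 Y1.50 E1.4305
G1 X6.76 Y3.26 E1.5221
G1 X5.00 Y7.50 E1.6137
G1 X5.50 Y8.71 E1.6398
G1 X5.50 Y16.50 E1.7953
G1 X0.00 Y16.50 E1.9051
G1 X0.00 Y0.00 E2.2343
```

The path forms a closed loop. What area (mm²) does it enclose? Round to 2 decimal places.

218.82 mm²

Apply the shoelace formula to the sequence of (X, Y) vertices; enclosed area = 218.82 mm².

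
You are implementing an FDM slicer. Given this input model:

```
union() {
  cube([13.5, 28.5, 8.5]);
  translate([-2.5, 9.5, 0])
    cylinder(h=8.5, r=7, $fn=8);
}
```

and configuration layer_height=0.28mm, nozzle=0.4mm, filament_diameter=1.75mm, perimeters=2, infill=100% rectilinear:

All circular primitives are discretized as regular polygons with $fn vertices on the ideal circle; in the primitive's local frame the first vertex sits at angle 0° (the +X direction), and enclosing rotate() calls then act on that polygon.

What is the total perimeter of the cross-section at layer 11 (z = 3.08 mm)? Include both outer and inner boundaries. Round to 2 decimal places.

At z = 3.08 mm: the cube (footprint 13.5×28.5) is included at this height (perimeter 84.00 mm); the r=7 cylinder at (-2.5, 9.5) contributes a regular 8-gon of circumradius 7 (perimeter = 2·8·7.000·sin(180°/8) = 42.86 mm); Merging all regions: the regions partially overlap (shared area 36.89 mm²), so the edge portions inside another operand are dropped and the merged outline is re-measured after clipping — boundary = 98.91 mm. Overall, the cross-section is a single solid region. Total boundary length (outer) = 98.91 mm.

98.91 mm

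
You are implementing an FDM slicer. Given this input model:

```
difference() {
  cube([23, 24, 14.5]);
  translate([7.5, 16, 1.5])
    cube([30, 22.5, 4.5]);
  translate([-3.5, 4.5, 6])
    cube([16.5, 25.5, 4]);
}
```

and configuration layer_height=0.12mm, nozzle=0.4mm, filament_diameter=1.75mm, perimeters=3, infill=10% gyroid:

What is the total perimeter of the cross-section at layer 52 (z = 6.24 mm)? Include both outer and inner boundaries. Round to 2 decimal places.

94.00 mm

At z = 6.24 mm: the cube is present — its section is the full 23×24 rectangle (perimeter 94.00 mm); the cube at (7.5, 16) is not intersected at this z (z outside [1.5, 6]); the cube at (-3.5, 4.5) is present — its section is the full 16.5×25.5 rectangle (perimeter 84.00 mm); Subtracting the remaining from the first: starting from the 23×24 cube, the 16.5×25.5 cube at (-3.5, 4.5) partially overlaps it — only the 253.50 mm² overlap (of its 420.75 mm²) is removed, clipping the outline — boundary = 94.00 mm. Overall, the cross-section is a single solid region. Total boundary length (outer) = 94.00 mm.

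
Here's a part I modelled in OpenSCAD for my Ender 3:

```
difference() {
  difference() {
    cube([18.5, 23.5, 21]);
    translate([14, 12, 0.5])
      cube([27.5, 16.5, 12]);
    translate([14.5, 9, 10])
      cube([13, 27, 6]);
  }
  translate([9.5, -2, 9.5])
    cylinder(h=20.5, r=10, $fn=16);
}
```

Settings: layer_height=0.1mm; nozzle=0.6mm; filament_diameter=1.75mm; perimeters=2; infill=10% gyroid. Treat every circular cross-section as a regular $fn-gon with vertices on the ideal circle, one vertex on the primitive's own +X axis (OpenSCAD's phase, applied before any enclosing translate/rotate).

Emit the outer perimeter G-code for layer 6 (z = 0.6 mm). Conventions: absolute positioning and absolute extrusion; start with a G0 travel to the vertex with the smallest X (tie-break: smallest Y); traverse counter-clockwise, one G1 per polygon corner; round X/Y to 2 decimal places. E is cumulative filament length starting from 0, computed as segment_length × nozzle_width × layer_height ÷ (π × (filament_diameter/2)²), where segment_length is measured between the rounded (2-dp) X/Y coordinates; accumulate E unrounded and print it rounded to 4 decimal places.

G0 X0.00 Y0.00 Z0.60
G1 X18.50 Y0.00 E0.4615
G1 X18.50 Y12.00 E0.7608
G1 X14.00 Y12.00 E0.8731
G1 X14.00 Y23.50 E1.1599
G1 X0.00 Y23.50 E1.5092
G1 X0.00 Y0.00 E2.0954

At z = 0.6 mm: the 18.5×23.5 cube contributes its full rectangle; the cube at (14, 12) is present — its section is the full 27.5×16.5 rectangle; the cube at (14.5, 9) is not intersected at this z (z outside [10, 16]); Subtracting the remaining from the first: starting from the 18.5×23.5 cube, the 27.5×16.5 cube at (14, 12) partially overlaps it — only the 51.75 mm² overlap (of its 453.75 mm²) is removed, clipping the outline — 1 connected region; the cylinder at (9.5, -2) does not reach this height (z outside [9.5, 30]); Subtracting the remaining from the first: none of the subtracted shapes is present at this height, so the result so far is unchanged — 1 connected region. The outline is a single polygon with 6 vertices. Extrusion per mm of travel: 0.6 × 0.1 / (π × 0.875²) = 0.024945. Accumulating E over each segment gives final E = 2.0954.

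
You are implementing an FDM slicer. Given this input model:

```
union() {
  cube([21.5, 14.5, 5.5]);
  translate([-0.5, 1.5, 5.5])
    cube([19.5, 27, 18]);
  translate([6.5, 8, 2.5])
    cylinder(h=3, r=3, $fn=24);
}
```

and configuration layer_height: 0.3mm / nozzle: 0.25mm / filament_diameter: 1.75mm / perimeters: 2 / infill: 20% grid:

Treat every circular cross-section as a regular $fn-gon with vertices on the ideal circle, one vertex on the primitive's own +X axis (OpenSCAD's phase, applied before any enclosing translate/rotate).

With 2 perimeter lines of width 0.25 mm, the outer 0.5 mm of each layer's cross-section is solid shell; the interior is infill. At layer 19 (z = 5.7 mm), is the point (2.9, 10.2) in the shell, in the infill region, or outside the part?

At z = 5.7 mm: the cube is not intersected at this z (z outside [0, 5.5]); the cube at (-0.5, 1.5) (footprint 19.5×27) is included at this height; the cylinder at (6.5, 8) does not reach this height (z outside [2.5, 5.5]); Combining (union): only the 19.5×27 cube at (-0.5, 1.5) is present, so the union is just that shape — 1 connected region. Overall, the cross-section is a single solid region. The nearest boundary edge runs (-0.50, 28.50)→(-0.50, 1.50); distance from the point to it = 3.40 mm. The point is inside the cross-section and 3.40 mm from the nearest boundary — more than the 0.5 mm shell width (2 × 0.25), so it's in the infill interior.

infill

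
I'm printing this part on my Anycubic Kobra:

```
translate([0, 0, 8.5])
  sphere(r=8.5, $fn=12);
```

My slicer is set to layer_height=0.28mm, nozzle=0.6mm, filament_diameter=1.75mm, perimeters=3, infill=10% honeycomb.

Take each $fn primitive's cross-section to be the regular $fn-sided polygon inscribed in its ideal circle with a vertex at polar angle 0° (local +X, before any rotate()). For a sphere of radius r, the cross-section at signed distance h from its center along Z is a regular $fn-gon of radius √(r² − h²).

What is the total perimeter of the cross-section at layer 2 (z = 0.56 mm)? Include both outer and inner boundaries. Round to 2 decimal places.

At z = 0.56 mm: the sphere: section is a regular 12-gon, circumradius = √(r²−h²) = √(8.5²−7.94²) = 3.034 (perimeter = 2·12·3.034·sin(180°/12) = 18.85 mm). Overall, the cross-section is a single solid region. Total boundary length (outer) = 18.85 mm.

18.85 mm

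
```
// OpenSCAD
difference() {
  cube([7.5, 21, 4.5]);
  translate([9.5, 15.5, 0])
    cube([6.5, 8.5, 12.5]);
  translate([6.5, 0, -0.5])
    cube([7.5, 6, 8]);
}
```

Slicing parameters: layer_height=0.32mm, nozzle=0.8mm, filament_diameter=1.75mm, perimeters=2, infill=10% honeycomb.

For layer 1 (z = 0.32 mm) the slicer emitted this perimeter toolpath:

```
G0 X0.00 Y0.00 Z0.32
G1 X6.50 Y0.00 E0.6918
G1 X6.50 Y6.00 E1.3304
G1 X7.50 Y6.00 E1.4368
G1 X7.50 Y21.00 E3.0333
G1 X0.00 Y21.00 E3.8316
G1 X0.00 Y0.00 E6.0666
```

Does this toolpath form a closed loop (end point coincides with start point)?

yes

Start point (G0): (0.00, 0.00). End point (last G1): the path returns to the start — closed.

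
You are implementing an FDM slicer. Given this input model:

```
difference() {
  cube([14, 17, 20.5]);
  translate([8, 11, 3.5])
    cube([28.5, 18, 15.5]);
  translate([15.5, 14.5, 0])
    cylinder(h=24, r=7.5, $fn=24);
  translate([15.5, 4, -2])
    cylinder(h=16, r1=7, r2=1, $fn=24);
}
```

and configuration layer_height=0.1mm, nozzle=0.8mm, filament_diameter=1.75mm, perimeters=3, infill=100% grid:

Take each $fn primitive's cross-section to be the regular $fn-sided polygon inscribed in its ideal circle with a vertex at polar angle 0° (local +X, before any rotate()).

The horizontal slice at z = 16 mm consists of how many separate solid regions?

At z = 16 mm: the cube is present — its section is the full 14×17 rectangle; the 28.5×18 cube at (8, 11) contributes its full rectangle; the cylinder at (15.5, 14.5): section is a regular 24-gon, circumradius r=7.5; the cone at (15.5, 4) does not reach this height (z outside [-2, 14]); Taking the first minus the rest: starting from the 14×17 cube, the 28.5×18 cube at (8, 11) partially overlaps it — only the 36.00 mm² overlap (of its 513.00 mm²) is removed, clipping the outline; the r=7.5 cylinder at (15.5, 14.5) partially overlaps it — only the 12.72 mm² overlap (of its 174.70 mm²) is removed, clipping the outline — 1 connected region. The result has 1 disconnected region.

1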